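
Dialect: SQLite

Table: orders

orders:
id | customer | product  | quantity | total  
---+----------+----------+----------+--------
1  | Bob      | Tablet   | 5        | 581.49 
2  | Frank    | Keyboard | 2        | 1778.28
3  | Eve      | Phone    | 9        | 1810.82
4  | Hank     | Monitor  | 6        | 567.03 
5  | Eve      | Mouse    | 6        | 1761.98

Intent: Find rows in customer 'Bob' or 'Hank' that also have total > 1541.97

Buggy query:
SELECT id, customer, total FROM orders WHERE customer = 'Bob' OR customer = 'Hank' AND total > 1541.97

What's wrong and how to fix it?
Bug: Without parentheses, AND is evaluated before OR, so the total filter only applies to the 'Hank' branch

Fix: Group the OR with parentheses (or use IN), then AND the threshold

Corrected query:
SELECT id, customer, total FROM orders WHERE (customer = 'Bob' OR customer = 'Hank') AND total > 1541.97

Result:
(no rows)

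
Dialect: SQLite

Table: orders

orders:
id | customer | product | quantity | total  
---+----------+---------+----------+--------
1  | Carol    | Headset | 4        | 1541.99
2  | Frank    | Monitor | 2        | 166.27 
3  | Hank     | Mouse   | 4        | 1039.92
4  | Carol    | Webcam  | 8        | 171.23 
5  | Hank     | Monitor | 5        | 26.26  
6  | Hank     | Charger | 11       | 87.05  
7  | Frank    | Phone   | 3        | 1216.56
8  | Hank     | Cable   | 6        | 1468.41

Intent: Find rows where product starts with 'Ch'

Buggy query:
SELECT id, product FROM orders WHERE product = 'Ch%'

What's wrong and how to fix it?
Bug: '=' compares the literal string including the % character; pattern matching needs LIKE

Fix: Use LIKE for wildcard pattern matching

Corrected query:
SELECT id, product FROM orders WHERE product LIKE 'Ch%'

Result:
id | product
---+--------
6  | Charger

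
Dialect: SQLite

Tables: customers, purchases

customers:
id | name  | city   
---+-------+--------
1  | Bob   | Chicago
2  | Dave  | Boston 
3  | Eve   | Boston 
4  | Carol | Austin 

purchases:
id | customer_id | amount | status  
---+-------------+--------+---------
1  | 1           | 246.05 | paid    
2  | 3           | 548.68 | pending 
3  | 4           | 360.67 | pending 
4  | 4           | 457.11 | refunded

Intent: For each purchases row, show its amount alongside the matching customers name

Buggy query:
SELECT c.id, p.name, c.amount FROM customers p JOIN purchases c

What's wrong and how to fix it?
Bug: JOIN with no ON clause produces a cartesian product; every purchases row pairs with every customers row

Fix: Specify the join condition linking the foreign key to the parent id

Corrected query:
SELECT c.id, p.name, c.amount FROM customers p JOIN purchases c ON c.customer_id = p.id

Result:
id | name  | amount
---+-------+-------
1  | Bob   | 246.05
2  | Eve   | 548.68
3  | Carol | 360.67
4  | Carol | 457.11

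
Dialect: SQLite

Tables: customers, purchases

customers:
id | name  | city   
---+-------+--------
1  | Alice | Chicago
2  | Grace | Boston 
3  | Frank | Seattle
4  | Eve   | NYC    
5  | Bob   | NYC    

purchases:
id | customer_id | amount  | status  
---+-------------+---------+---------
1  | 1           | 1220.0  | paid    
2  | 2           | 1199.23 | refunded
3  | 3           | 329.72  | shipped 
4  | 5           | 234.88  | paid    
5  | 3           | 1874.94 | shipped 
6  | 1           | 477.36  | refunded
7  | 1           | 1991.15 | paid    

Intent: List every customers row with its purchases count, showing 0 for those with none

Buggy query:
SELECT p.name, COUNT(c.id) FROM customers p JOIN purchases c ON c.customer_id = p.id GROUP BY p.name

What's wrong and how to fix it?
Bug: INNER JOIN drops customers rows that have no matching purchases rows

Fix: Switch to LEFT JOIN to retain unmatched parent rows

Corrected query:
SELECT p.name, COUNT(c.id) FROM customers p LEFT JOIN purchases c ON c.customer_id = p.id GROUP BY p.name

Result:
name  | COUNT(c.id)
------+------------
Alice | 3          
Bob   | 1          
Eve   | 0          
Frank | 2          
Grace | 1          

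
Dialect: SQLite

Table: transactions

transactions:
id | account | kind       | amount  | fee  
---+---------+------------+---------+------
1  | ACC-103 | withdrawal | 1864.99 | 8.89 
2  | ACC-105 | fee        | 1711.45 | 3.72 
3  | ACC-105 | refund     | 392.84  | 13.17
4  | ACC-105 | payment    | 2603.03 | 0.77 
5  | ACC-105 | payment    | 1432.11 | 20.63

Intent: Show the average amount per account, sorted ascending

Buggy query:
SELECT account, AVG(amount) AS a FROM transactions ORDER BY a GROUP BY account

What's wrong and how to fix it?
Bug: GROUP BY must precede ORDER BY

Fix: Move ORDER BY to the end, after GROUP BY

Corrected query:
SELECT account, AVG(amount) AS a FROM transactions GROUP BY account ORDER BY a

Result:
account | a        
--------+----------
ACC-105 | 1534.8575
ACC-103 | 1864.99  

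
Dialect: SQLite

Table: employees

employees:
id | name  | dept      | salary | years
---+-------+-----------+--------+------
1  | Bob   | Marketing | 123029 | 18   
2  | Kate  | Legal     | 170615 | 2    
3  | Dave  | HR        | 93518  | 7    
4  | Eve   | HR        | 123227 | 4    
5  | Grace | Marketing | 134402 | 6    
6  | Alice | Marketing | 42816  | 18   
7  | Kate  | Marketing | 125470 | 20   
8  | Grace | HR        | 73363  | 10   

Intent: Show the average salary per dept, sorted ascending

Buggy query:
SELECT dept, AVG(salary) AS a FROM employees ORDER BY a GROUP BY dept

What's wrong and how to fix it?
Bug: GROUP BY must precede ORDER BY

Fix: Move ORDER BY to the end, after GROUP BY

Corrected query:
SELECT dept, AVG(salary) AS a FROM employees GROUP BY dept ORDER BY a

Result:
dept      | a           
----------+-------------
HR        | 96702.666667
Marketing | 106429.25   
Legal     | 170615      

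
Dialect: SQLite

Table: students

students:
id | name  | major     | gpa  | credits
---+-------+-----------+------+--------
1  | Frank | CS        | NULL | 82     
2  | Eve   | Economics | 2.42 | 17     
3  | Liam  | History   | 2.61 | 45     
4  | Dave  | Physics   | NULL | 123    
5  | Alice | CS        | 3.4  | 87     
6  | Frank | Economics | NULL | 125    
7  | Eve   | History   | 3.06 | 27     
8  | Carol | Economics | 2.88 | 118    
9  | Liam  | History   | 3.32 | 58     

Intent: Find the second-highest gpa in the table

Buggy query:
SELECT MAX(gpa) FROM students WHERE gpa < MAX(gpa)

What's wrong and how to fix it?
Bug: The inner MAX is an aggregate inside WHERE, which is not allowed

Fix: Put the inner MAX in a scalar subquery

Corrected query:
SELECT MAX(gpa) FROM students WHERE gpa < (SELECT MAX(gpa) FROM students)

Result:
MAX(gpa)
--------
3.32    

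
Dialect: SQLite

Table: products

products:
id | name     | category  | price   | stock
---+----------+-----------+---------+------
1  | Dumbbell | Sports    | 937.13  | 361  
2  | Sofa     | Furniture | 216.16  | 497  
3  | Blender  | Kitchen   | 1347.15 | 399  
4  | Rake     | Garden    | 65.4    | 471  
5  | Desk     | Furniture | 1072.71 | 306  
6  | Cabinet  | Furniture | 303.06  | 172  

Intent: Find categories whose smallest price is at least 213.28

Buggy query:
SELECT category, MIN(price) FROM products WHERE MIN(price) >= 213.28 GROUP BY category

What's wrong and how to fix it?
Bug: MIN() in WHERE is a misuse of aggregate

Fix: Replace WHERE with HAVING after the GROUP BY

Corrected query:
SELECT category, MIN(price) FROM products GROUP BY category HAVING MIN(price) >= 213.28

Result:
category  | MIN(price)
----------+-----------
Furniture | 216.16    
Kitchen   | 1347.15   
Sports    | 937.13    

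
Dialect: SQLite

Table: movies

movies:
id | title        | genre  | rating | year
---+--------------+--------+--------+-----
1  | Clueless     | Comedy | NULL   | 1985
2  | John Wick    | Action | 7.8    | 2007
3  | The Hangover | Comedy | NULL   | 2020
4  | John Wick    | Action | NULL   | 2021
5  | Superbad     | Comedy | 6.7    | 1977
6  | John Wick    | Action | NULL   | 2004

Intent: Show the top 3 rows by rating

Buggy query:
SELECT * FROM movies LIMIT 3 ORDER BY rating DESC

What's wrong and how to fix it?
Bug: ORDER BY cannot follow LIMIT; LIMIT is the final clause

Fix: Swap the clauses: ORDER BY first, then LIMIT

Corrected query:
SELECT * FROM movies ORDER BY rating DESC LIMIT 3

Result:
id | title     | genre  | rating | year
---+-----------+--------+--------+-----
2  | John Wick | Action | 7.8    | 2007
5  | Superbad  | Comedy | 6.7    | 1977
1  | Clueless  | Comedy | NULL   | 1985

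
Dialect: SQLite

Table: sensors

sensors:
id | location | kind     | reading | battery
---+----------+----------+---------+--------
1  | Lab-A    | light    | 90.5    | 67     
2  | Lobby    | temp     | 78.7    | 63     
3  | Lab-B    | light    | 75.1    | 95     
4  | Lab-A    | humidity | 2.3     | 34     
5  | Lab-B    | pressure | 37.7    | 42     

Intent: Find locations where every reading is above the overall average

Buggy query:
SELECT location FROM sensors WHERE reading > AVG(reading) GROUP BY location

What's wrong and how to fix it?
Bug: WHERE evaluates per row before aggregation, so AVG() is unavailable

Fix: Compute the overall average in a scalar subquery and compare each group's MIN against it in HAVING

Corrected query:
SELECT location FROM sensors GROUP BY location HAVING MIN(reading) > (SELECT AVG(reading) FROM sensors)

Result:
location
--------
Lobby   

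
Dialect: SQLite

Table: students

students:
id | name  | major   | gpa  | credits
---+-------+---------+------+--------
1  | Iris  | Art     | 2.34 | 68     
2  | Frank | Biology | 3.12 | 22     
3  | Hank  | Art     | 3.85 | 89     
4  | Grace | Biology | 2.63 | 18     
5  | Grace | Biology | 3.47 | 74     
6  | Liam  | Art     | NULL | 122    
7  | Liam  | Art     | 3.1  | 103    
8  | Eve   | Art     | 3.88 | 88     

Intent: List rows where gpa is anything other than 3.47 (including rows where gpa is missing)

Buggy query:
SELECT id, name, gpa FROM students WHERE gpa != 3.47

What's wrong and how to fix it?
Bug: 'gpa != 3.47' is unknown when gpa is NULL, so NULL rows are silently excluded

Fix: Handle NULL separately with IS NULL alongside the inequality

Corrected query:
SELECT id, name, gpa FROM students WHERE gpa != 3.47 OR gpa IS NULL

Result:
id | name  | gpa 
---+-------+-----
1  | Iris  | 2.34
2  | Frank | 3.12
3  | Hank  | 3.85
4  | Grace | 2.63
6  | Liam  | NULL
7  | Liam  | 3.1 
8  | Eve   | 3.88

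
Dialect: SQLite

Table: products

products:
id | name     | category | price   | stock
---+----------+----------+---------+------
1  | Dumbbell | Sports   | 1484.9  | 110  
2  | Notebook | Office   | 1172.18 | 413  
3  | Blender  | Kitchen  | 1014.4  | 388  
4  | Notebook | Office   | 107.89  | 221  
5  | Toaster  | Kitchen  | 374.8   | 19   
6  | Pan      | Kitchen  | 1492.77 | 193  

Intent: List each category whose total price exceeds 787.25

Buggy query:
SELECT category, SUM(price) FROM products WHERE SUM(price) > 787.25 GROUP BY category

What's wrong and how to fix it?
Bug: WHERE runs before GROUP BY, so aggregates aren't available there

Fix: Move the aggregate condition to a HAVING clause

Corrected query:
SELECT category, SUM(price) FROM products GROUP BY category HAVING SUM(price) > 787.25

Result:
category | SUM(price)
---------+-----------
Kitchen  | 2881.97   
Office   | 1280.07   
Sports   | 1484.9    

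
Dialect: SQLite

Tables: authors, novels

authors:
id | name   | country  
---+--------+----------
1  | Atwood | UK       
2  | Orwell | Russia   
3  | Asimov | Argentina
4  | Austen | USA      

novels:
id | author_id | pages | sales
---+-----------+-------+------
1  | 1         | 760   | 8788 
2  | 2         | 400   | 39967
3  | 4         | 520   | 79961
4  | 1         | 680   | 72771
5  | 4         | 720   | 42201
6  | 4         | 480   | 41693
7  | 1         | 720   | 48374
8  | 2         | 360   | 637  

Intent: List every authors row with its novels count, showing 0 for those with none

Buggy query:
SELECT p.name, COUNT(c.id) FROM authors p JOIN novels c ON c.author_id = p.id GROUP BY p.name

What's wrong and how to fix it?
Bug: An inner join excludes parents with zero children

Fix: Switch to LEFT JOIN to retain unmatched parent rows

Corrected query:
SELECT p.name, COUNT(c.id) FROM authors p LEFT JOIN novels c ON c.author_id = p.id GROUP BY p.name

Result:
name   | COUNT(c.id)
-------+------------
Asimov | 0          
Atwood | 3          
Austen | 3          
Orwell | 2          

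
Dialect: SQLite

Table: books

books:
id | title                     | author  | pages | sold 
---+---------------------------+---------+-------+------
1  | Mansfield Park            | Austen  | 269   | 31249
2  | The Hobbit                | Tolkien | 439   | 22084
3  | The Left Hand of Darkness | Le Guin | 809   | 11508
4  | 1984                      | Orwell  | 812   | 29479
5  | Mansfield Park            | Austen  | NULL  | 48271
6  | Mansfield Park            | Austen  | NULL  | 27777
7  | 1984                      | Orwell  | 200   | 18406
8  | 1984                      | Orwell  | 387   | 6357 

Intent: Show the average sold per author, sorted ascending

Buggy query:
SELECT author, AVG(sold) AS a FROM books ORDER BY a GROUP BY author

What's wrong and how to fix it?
Bug: GROUP BY must precede ORDER BY

Fix: Move ORDER BY to the end, after GROUP BY

Corrected query:
SELECT author, AVG(sold) AS a FROM books GROUP BY author ORDER BY a

Result:
author  | a           
--------+-------------
Le Guin | 11508       
Orwell  | 18080.666667
Tolkien | 22084       
Austen  | 35765.666667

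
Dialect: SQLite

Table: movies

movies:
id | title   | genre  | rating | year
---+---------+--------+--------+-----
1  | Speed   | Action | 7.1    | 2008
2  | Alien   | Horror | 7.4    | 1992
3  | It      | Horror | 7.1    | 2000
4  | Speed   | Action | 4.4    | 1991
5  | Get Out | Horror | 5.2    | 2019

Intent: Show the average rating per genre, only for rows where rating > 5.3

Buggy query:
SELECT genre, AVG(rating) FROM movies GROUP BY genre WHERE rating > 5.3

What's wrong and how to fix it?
Bug: Row-level WHERE must come before GROUP BY in the clause order

Fix: Place WHERE between FROM and GROUP BY

Corrected query:
SELECT genre, AVG(rating) FROM movies WHERE rating > 5.3 GROUP BY genre

Result:
genre  | AVG(rating)
-------+------------
Action | 7.1        
Horror | 7.25       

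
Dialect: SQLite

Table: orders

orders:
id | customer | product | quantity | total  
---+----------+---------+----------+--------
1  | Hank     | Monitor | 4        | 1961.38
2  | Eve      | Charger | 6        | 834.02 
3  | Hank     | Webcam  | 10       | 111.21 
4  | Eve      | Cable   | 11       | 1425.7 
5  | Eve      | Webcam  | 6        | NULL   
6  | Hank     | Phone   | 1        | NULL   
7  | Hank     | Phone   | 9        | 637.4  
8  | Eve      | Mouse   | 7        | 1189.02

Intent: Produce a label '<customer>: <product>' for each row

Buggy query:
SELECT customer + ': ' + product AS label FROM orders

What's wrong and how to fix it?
Bug: '+' is numeric addition; on text columns SQLite converts them to 0 instead of concatenating

Fix: Use the || operator for string concatenation

Corrected query:
SELECT customer || ': ' || product AS label FROM orders

Result:
label        
-------------
Hank: Monitor
Eve: Charger 
Hank: Webcam 
Eve: Cable   
Eve: Webcam  
Hank: Phone  
Hank: Phone  
Eve: Mouse   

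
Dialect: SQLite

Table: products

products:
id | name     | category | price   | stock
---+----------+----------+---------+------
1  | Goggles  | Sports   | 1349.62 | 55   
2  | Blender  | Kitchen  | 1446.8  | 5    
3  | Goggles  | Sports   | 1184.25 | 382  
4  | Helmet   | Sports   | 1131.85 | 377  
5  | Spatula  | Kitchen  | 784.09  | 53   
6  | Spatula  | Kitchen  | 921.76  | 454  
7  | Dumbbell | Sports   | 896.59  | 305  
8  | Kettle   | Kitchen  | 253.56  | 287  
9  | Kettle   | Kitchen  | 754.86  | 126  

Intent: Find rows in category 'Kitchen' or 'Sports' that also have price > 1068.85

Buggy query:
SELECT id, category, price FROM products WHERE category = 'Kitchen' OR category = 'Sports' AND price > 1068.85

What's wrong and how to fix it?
Bug: AND binds tighter than OR, so this parses as category = 'Kitchen' OR (category = 'Sports' AND price > 1068.85)

Fix: Add parentheses around the OR so the AND applies to both alternatives

Corrected query:
SELECT id, category, price FROM products WHERE (category = 'Kitchen' OR category = 'Sports') AND price > 1068.85

Result:
id | category | price  
---+----------+--------
1  | Sports   | 1349.62
2  | Kitchen  | 1446.8 
3  | Sports   | 1184.25
4  | Sports   | 1131.85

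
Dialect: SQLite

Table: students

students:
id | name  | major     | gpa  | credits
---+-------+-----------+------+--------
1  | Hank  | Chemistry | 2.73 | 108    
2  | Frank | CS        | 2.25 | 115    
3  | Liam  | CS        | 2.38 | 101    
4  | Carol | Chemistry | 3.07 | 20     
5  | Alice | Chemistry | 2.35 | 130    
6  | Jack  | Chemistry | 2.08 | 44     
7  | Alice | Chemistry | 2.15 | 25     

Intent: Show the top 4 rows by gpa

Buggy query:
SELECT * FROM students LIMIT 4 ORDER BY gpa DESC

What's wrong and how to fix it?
Bug: ORDER BY cannot follow LIMIT; LIMIT is the final clause

Fix: Sort with ORDER BY, then apply LIMIT

Corrected query:
SELECT * FROM students ORDER BY gpa DESC LIMIT 4

Result:
id | name  | major     | gpa  | credits
---+-------+-----------+------+--------
4  | Carol | Chemistry | 3.07 | 20     
1  | Hank  | Chemistry | 2.73 | 108    
3  | Liam  | CS        | 2.38 | 101    
5  | Alice | Chemistry | 2.35 | 130    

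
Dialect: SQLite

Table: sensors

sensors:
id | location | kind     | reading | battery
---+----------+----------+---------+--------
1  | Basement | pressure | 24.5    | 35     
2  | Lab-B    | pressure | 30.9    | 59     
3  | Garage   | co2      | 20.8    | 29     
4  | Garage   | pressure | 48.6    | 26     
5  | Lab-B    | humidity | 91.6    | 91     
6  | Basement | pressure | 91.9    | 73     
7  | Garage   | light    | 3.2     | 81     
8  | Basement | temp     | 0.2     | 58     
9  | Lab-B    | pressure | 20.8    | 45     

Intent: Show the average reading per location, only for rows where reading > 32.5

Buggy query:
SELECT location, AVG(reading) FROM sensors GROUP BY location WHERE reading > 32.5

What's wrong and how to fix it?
Bug: Row-level WHERE must come before GROUP BY in the clause order

Fix: Place WHERE between FROM and GROUP BY

Corrected query:
SELECT location, AVG(reading) FROM sensors WHERE reading > 32.5 GROUP BY location

Result:
location | AVG(reading)
---------+-------------
Basement | 91.9        
Garage   | 48.6        
Lab-B    | 91.6        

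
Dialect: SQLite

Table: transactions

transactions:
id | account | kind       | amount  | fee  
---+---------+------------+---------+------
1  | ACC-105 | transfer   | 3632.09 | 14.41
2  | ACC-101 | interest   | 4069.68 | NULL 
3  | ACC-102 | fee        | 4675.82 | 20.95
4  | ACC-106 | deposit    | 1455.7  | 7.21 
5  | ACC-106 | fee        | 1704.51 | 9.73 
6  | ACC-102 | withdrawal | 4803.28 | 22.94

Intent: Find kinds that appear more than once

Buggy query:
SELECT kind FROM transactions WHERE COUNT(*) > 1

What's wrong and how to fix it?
Bug: WHERE can't reference COUNT(*); aggregates are computed after WHERE

Fix: Group first, then use HAVING for the count condition

Corrected query:
SELECT kind FROM transactions GROUP BY kind HAVING COUNT(*) > 1

Result:
kind
----
fee 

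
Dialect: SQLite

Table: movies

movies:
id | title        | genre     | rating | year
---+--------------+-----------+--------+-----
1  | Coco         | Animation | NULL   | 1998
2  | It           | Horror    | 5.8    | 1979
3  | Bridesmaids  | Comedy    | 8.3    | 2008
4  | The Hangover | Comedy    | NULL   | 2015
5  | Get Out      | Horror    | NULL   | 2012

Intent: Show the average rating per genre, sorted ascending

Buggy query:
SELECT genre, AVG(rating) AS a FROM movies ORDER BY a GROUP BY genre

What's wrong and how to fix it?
Bug: ORDER BY appears before GROUP BY; SQL clause order requires GROUP BY first

Fix: Move ORDER BY to the end, after GROUP BY

Corrected query:
SELECT genre, AVG(rating) AS a FROM movies GROUP BY genre ORDER BY a

Result:
genre     | a   
----------+-----
Animation | NULL
Horror    | 5.8 
Comedy    | 8.3 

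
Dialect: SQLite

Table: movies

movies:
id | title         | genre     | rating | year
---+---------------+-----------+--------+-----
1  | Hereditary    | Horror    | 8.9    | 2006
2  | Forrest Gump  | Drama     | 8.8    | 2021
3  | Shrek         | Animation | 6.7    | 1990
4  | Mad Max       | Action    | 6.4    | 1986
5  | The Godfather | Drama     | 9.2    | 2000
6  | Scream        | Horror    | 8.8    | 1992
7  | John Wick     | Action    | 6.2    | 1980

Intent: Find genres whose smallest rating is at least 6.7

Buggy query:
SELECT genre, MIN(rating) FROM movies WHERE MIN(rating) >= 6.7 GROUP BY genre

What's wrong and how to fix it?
Bug: MIN() in WHERE is a misuse of aggregate

Fix: Replace WHERE with HAVING after the GROUP BY

Corrected query:
SELECT genre, MIN(rating) FROM movies GROUP BY genre HAVING MIN(rating) >= 6.7

Result:
genre     | MIN(rating)
----------+------------
Animation | 6.7        
Drama     | 8.8        
Horror    | 8.8        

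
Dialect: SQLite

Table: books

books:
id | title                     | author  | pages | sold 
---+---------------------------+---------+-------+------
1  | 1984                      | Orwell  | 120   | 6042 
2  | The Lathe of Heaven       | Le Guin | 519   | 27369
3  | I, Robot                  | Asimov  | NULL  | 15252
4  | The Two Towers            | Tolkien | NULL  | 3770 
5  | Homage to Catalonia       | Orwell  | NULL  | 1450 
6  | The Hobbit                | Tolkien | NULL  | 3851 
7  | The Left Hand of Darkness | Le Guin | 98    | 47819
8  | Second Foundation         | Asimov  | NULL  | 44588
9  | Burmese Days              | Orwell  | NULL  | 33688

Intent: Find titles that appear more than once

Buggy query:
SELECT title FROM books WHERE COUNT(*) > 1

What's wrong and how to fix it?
Bug: WHERE can't reference COUNT(*); aggregates are computed after WHERE

Fix: GROUP BY title, then filter groups with HAVING COUNT(*) > 1

Corrected query:
SELECT title FROM books GROUP BY title HAVING COUNT(*) > 1

Result:
(no rows)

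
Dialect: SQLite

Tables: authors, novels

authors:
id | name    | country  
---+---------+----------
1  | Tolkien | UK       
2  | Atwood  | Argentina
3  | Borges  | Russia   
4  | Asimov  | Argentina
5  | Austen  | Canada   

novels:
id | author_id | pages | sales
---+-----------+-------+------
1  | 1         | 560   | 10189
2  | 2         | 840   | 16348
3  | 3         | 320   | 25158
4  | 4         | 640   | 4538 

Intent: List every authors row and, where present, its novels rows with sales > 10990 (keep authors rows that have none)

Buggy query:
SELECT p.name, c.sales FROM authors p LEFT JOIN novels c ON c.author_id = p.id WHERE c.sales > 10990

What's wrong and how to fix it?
Bug: Filtering c.sales in WHERE discards the NULL rows produced by LEFT JOIN, turning it into an inner join

Fix: Move the right-table condition into the ON clause so unmatched parents are kept

Corrected query:
SELECT p.name, c.sales FROM authors p LEFT JOIN novels c ON c.author_id = p.id AND c.sales > 10990

Result:
name    | sales
--------+------
Tolkien | NULL 
Atwood  | 16348
Borges  | 25158
Asimov  | NULL 
Austen  | NULL 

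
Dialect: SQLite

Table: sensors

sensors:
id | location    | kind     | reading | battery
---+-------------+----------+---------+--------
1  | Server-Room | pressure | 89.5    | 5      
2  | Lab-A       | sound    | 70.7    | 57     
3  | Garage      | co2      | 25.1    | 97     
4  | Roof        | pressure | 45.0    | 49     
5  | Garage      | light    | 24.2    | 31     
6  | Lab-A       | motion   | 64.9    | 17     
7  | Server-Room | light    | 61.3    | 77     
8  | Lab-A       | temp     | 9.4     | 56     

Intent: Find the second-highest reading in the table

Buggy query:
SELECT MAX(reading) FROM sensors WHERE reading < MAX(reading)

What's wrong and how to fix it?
Bug: MAX(reading) on the right of the comparison is an aggregate-in-WHERE error

Fix: Put the inner MAX in a scalar subquery

Corrected query:
SELECT MAX(reading) FROM sensors WHERE reading < (SELECT MAX(reading) FROM sensors)

Result:
MAX(reading)
------------
70.7        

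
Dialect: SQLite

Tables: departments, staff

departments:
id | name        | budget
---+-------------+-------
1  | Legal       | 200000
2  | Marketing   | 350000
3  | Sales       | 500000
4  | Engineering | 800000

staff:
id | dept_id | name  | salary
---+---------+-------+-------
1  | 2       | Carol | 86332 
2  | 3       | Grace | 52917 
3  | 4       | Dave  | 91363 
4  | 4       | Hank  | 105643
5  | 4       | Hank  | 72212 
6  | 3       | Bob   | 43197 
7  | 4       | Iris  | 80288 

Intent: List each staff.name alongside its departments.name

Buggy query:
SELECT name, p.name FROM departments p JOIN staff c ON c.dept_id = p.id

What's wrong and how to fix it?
Bug: Both tables have a 'name' column; the unqualified reference is ambiguous

Fix: Qualify the column with its table alias (c.name)

Corrected query:
SELECT c.name, p.name FROM departments p JOIN staff c ON c.dept_id = p.id

Result:
name  | name       
------+------------
Carol | Marketing  
Grace | Sales      
Dave  | Engineering
Hank  | Engineering
Hank  | Engineering
Bob   | Sales      
Iris  | Engineering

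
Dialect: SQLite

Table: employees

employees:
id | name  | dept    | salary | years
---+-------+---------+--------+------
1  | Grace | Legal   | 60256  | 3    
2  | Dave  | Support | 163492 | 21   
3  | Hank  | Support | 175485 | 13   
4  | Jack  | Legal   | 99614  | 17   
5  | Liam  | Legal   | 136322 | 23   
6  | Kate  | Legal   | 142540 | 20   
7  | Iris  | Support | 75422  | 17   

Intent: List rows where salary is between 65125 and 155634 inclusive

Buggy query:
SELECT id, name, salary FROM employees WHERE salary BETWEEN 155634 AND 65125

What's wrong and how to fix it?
Bug: The bounds are reversed; BETWEEN a AND b requires a <= b to match anything

Fix: Write BETWEEN 65125 AND 155634

Corrected query:
SELECT id, name, salary FROM employees WHERE salary BETWEEN 65125 AND 155634

Result:
id | name | salary
---+------+-------
4  | Jack | 99614 
5  | Liam | 136322
6  | Kate | 142540
7  | Iris | 75422 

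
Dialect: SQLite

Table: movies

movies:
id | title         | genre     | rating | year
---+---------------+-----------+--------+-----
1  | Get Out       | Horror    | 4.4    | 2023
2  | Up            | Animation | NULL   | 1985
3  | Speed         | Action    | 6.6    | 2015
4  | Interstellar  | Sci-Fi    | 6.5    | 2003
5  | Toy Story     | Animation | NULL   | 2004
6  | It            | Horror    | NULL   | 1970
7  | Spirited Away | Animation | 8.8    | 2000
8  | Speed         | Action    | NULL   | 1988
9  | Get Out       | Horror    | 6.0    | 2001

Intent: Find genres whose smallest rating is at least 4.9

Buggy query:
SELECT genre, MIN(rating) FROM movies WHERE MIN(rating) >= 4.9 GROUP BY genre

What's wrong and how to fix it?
Bug: MIN() in WHERE is a misuse of aggregate

Fix: Replace WHERE with HAVING after the GROUP BY

Corrected query:
SELECT genre, MIN(rating) FROM movies GROUP BY genre HAVING MIN(rating) >= 4.9

Result:
genre     | MIN(rating)
----------+------------
Action    | 6.6        
Animation | 8.8        
Sci-Fi    | 6.5        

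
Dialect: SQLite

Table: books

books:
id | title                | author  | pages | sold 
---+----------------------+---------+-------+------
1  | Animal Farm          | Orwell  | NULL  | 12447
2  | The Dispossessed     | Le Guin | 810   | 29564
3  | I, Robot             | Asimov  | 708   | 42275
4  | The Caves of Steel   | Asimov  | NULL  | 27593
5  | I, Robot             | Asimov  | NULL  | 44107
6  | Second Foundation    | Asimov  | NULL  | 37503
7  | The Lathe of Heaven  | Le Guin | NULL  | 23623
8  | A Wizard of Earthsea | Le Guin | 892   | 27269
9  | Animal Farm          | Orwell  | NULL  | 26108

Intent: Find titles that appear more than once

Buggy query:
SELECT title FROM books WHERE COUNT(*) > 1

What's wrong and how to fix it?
Bug: WHERE can't reference COUNT(*); aggregates are computed after WHERE

Fix: GROUP BY title, then filter groups with HAVING COUNT(*) > 1

Corrected query:
SELECT title FROM books GROUP BY title HAVING COUNT(*) > 1

Result:
title      
-----------
Animal Farm
I, Robot   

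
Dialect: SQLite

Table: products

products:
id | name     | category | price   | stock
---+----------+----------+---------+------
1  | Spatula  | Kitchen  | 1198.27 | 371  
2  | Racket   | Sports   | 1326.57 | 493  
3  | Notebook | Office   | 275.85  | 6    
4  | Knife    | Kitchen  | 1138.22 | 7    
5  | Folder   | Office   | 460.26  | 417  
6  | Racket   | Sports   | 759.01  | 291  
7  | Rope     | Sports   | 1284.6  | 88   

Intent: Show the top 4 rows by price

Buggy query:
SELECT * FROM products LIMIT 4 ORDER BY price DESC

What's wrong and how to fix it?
Bug: LIMIT must come after ORDER BY

Fix: Swap the clauses: ORDER BY first, then LIMIT

Corrected query:
SELECT * FROM products ORDER BY price DESC LIMIT 4

Result:
id | name    | category | price   | stock
---+---------+----------+---------+------
2  | Racket  | Sports   | 1326.57 | 493  
7  | Rope    | Sports   | 1284.6  | 88   
1  | Spatula | Kitchen  | 1198.27 | 371  
4  | Knife   | Kitchen  | 1138.22 | 7    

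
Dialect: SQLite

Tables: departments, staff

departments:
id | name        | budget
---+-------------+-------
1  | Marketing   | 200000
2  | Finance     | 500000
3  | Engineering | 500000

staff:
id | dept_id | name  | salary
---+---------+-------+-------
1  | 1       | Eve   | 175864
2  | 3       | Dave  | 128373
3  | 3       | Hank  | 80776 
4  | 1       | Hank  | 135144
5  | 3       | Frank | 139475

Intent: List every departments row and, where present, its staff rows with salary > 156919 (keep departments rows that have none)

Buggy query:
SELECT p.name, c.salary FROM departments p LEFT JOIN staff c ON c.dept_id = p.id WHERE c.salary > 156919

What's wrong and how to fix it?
Bug: A WHERE condition on the right-hand table after LEFT JOIN drops unmatched parents

Fix: Put 'c.salary > 156919' in the JOIN's ON clause instead of WHERE

Corrected query:
SELECT p.name, c.salary FROM departments p LEFT JOIN staff c ON c.dept_id = p.id AND c.salary > 156919

Result:
name        | salary
------------+-------
Marketing   | 175864
Finance     | NULL  
Engineering | NULL  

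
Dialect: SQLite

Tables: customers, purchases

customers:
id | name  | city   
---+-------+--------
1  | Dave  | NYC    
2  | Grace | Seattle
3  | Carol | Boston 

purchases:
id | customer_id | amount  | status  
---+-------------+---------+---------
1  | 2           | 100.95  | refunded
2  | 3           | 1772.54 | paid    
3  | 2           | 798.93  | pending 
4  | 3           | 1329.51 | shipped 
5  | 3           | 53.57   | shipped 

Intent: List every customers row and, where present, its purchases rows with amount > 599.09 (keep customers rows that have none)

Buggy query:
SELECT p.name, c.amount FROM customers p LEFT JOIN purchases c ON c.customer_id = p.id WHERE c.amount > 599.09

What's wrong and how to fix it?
Bug: Filtering c.amount in WHERE discards the NULL rows produced by LEFT JOIN, turning it into an inner join

Fix: Move the right-table condition into the ON clause so unmatched parents are kept

Corrected query:
SELECT p.name, c.amount FROM customers p LEFT JOIN purchases c ON c.customer_id = p.id AND c.amount > 599.09

Result:
name  | amount 
------+--------
Dave  | NULL   
Grace | 798.93 
Carol | 1329.51
Carol | 1772.54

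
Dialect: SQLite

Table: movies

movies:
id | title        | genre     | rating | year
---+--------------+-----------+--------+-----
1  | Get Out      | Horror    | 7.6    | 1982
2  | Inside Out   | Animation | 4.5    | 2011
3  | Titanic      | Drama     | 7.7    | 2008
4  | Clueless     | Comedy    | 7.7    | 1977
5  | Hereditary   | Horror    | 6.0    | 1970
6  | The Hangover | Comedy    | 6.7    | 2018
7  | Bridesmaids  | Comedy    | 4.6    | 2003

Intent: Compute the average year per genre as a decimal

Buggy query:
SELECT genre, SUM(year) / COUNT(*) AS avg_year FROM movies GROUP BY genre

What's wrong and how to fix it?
Bug: SUM(year) and COUNT(*) are both integers; the division truncates the fractional part

Fix: Cast one side to REAL so the division keeps the fractional part

Corrected query:
SELECT genre, SUM(year) * 1.0 / COUNT(*) AS avg_year FROM movies GROUP BY genre

Result:
genre     | avg_year   
----------+------------
Animation | 2011       
Comedy    | 1999.333333
Drama     | 2008       
Horror    | 1976       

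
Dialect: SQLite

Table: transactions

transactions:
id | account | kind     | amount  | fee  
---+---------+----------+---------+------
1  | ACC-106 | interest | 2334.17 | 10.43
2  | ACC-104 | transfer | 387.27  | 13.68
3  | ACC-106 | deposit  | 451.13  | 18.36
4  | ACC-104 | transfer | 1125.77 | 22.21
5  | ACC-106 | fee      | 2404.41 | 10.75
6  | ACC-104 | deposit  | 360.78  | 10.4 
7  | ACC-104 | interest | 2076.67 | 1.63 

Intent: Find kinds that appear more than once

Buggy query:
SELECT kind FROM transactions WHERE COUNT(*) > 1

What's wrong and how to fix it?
Bug: WHERE can't reference COUNT(*); aggregates are computed after WHERE

Fix: GROUP BY kind, then filter groups with HAVING COUNT(*) > 1

Corrected query:
SELECT kind FROM transactions GROUP BY kind HAVING COUNT(*) > 1

Result:
kind    
--------
deposit 
interest
transfer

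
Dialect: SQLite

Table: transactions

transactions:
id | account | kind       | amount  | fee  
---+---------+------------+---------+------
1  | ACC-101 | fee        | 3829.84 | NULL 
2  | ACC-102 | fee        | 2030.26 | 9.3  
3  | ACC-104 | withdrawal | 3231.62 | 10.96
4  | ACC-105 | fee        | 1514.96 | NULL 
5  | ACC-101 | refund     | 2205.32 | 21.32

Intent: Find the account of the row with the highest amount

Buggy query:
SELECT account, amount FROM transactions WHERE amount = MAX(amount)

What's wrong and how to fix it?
Bug: WHERE is evaluated per row; an aggregate over the whole table isn't defined there

Fix: Wrap MAX in a scalar subquery so WHERE compares against a single value

Corrected query:
SELECT account, amount FROM transactions WHERE amount = (SELECT MAX(amount) FROM transactions)

Result:
account | amount 
--------+--------
ACC-101 | 3829.84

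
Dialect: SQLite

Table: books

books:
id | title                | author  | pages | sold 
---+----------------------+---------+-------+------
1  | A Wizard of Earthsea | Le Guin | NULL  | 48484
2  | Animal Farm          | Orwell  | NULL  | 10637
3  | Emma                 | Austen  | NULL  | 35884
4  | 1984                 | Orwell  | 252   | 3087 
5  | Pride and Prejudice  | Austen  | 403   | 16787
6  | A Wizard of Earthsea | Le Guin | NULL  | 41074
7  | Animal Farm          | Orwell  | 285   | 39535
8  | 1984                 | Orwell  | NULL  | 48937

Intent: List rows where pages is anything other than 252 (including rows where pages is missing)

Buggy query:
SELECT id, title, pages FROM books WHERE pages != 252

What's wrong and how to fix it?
Bug: 'pages != 252' is unknown when pages is NULL, so NULL rows are silently excluded

Fix: Add an explicit OR pages IS NULL to include the missing-value rows

Corrected query:
SELECT id, title, pages FROM books WHERE pages != 252 OR pages IS NULL

Result:
id | title                | pages
---+----------------------+------
1  | A Wizard of Earthsea | NULL 
2  | Animal Farm          | NULL 
3  | Emma                 | NULL 
5  | Pride and Prejudice  | 403  
6  | A Wizard of Earthsea | NULL 
7  | Animal Farm          | 285  
8  | 1984                 | NULL 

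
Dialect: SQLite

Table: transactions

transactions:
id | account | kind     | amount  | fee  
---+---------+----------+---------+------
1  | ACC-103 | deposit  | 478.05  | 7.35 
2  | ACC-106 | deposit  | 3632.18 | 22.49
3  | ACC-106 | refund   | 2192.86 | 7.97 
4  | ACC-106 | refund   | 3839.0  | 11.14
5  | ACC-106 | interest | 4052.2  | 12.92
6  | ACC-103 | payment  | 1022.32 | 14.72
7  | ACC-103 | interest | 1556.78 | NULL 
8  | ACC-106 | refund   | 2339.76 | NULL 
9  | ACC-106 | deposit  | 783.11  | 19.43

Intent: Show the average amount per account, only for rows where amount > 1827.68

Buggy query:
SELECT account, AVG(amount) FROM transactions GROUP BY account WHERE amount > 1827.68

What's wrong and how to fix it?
Bug: Row-level WHERE must come before GROUP BY in the clause order

Fix: Place WHERE between FROM and GROUP BY

Corrected query:
SELECT account, AVG(amount) FROM transactions WHERE amount > 1827.68 GROUP BY account

Result:
account | AVG(amount)
--------+------------
ACC-106 | 3211.2     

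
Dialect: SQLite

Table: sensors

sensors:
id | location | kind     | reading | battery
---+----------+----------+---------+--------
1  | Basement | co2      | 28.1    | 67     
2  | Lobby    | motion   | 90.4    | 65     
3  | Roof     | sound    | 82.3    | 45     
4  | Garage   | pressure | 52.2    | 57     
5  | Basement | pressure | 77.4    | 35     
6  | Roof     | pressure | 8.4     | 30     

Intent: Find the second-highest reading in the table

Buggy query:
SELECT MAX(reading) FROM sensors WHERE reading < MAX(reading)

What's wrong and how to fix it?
Bug: The inner MAX is an aggregate inside WHERE, which is not allowed

Fix: Put the inner MAX in a scalar subquery

Corrected query:
SELECT MAX(reading) FROM sensors WHERE reading < (SELECT MAX(reading) FROM sensors)

Result:
MAX(reading)
------------
82.3        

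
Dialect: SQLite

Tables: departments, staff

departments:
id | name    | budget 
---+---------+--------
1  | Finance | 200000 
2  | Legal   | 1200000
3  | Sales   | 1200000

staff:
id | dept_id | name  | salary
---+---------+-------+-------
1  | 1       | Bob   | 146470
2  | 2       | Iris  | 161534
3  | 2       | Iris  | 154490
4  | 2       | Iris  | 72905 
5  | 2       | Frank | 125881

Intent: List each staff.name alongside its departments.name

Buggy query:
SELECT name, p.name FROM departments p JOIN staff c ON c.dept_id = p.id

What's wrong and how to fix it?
Bug: 'name' exists in both joined tables, so the database can't tell which one is meant

Fix: Prefix ambiguous columns with the table alias

Corrected query:
SELECT c.name, p.name FROM departments p JOIN staff c ON c.dept_id = p.id

Result:
name  | name   
------+--------
Bob   | Finance
Iris  | Legal  
Iris  | Legal  
Iris  | Legal  
Frank | Legal  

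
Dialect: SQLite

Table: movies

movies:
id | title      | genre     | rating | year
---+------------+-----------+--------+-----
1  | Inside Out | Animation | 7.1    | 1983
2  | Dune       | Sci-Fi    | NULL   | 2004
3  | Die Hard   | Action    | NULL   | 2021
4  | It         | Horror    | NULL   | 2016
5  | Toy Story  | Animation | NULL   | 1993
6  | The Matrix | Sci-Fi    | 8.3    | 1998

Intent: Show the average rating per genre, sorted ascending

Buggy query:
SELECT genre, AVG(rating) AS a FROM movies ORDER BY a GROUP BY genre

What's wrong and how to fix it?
Bug: GROUP BY must precede ORDER BY

Fix: Move ORDER BY to the end, after GROUP BY

Corrected query:
SELECT genre, AVG(rating) AS a FROM movies GROUP BY genre ORDER BY a

Result:
genre     | a   
----------+-----
Action    | NULL
Horror    | NULL
Animation | 7.1 
Sci-Fi    | 8.3 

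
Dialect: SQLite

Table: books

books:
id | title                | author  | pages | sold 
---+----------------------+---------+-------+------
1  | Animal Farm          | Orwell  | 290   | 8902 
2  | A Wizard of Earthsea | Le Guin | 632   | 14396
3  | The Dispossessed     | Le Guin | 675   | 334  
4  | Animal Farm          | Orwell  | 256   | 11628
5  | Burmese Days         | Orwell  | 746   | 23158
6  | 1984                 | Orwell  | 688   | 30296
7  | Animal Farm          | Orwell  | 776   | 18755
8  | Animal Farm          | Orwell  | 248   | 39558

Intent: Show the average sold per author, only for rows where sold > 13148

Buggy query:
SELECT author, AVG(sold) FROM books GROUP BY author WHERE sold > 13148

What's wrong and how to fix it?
Bug: WHERE cannot follow GROUP BY

Fix: Place WHERE between FROM and GROUP BY

Corrected query:
SELECT author, AVG(sold) FROM books WHERE sold > 13148 GROUP BY author

Result:
author  | AVG(sold)
--------+----------
Le Guin | 14396    
Orwell  | 27941.75 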